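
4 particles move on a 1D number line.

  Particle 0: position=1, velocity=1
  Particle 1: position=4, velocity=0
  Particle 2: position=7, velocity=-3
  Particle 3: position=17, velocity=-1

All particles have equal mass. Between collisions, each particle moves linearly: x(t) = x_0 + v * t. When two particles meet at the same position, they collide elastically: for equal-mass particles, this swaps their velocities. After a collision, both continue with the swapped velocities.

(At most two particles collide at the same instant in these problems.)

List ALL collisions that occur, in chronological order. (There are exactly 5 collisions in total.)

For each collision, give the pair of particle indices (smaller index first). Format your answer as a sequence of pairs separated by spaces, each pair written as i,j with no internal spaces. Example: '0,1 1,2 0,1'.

Answer: 1,2 0,1 1,2 2,3 1,2

Derivation:
Collision at t=1: particles 1 and 2 swap velocities; positions: p0=2 p1=4 p2=4 p3=16; velocities now: v0=1 v1=-3 v2=0 v3=-1
Collision at t=3/2: particles 0 and 1 swap velocities; positions: p0=5/2 p1=5/2 p2=4 p3=31/2; velocities now: v0=-3 v1=1 v2=0 v3=-1
Collision at t=3: particles 1 and 2 swap velocities; positions: p0=-2 p1=4 p2=4 p3=14; velocities now: v0=-3 v1=0 v2=1 v3=-1
Collision at t=8: particles 2 and 3 swap velocities; positions: p0=-17 p1=4 p2=9 p3=9; velocities now: v0=-3 v1=0 v2=-1 v3=1
Collision at t=13: particles 1 and 2 swap velocities; positions: p0=-32 p1=4 p2=4 p3=14; velocities now: v0=-3 v1=-1 v2=0 v3=1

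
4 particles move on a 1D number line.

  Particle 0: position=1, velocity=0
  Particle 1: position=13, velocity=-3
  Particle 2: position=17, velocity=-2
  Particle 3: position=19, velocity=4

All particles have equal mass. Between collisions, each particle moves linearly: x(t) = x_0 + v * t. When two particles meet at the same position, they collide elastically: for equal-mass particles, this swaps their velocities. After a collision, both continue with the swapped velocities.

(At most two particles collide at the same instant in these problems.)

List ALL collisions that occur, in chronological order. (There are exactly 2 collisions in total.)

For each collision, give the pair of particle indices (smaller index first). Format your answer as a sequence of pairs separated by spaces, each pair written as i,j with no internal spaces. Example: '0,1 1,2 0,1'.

Answer: 0,1 1,2

Derivation:
Collision at t=4: particles 0 and 1 swap velocities; positions: p0=1 p1=1 p2=9 p3=35; velocities now: v0=-3 v1=0 v2=-2 v3=4
Collision at t=8: particles 1 and 2 swap velocities; positions: p0=-11 p1=1 p2=1 p3=51; velocities now: v0=-3 v1=-2 v2=0 v3=4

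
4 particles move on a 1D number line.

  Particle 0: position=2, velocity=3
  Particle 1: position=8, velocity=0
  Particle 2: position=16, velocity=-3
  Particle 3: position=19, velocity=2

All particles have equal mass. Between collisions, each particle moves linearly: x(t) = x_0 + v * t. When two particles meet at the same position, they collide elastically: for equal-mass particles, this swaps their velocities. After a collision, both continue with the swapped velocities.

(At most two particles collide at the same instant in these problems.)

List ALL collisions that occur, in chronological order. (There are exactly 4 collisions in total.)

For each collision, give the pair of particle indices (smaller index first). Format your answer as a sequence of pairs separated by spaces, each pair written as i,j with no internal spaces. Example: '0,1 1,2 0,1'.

Answer: 0,1 1,2 0,1 2,3

Derivation:
Collision at t=2: particles 0 and 1 swap velocities; positions: p0=8 p1=8 p2=10 p3=23; velocities now: v0=0 v1=3 v2=-3 v3=2
Collision at t=7/3: particles 1 and 2 swap velocities; positions: p0=8 p1=9 p2=9 p3=71/3; velocities now: v0=0 v1=-3 v2=3 v3=2
Collision at t=8/3: particles 0 and 1 swap velocities; positions: p0=8 p1=8 p2=10 p3=73/3; velocities now: v0=-3 v1=0 v2=3 v3=2
Collision at t=17: particles 2 and 3 swap velocities; positions: p0=-35 p1=8 p2=53 p3=53; velocities now: v0=-3 v1=0 v2=2 v3=3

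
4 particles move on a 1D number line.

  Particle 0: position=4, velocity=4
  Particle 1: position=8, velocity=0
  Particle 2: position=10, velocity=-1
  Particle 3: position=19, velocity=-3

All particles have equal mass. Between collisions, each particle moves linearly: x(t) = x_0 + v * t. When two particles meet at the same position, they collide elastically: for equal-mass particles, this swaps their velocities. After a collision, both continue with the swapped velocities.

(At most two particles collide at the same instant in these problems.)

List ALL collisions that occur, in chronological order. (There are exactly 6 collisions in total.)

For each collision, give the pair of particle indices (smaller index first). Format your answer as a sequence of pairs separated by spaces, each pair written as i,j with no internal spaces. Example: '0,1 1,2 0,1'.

Collision at t=1: particles 0 and 1 swap velocities; positions: p0=8 p1=8 p2=9 p3=16; velocities now: v0=0 v1=4 v2=-1 v3=-3
Collision at t=6/5: particles 1 and 2 swap velocities; positions: p0=8 p1=44/5 p2=44/5 p3=77/5; velocities now: v0=0 v1=-1 v2=4 v3=-3
Collision at t=2: particles 0 and 1 swap velocities; positions: p0=8 p1=8 p2=12 p3=13; velocities now: v0=-1 v1=0 v2=4 v3=-3
Collision at t=15/7: particles 2 and 3 swap velocities; positions: p0=55/7 p1=8 p2=88/7 p3=88/7; velocities now: v0=-1 v1=0 v2=-3 v3=4
Collision at t=11/3: particles 1 and 2 swap velocities; positions: p0=19/3 p1=8 p2=8 p3=56/3; velocities now: v0=-1 v1=-3 v2=0 v3=4
Collision at t=9/2: particles 0 and 1 swap velocities; positions: p0=11/2 p1=11/2 p2=8 p3=22; velocities now: v0=-3 v1=-1 v2=0 v3=4

Answer: 0,1 1,2 0,1 2,3 1,2 0,1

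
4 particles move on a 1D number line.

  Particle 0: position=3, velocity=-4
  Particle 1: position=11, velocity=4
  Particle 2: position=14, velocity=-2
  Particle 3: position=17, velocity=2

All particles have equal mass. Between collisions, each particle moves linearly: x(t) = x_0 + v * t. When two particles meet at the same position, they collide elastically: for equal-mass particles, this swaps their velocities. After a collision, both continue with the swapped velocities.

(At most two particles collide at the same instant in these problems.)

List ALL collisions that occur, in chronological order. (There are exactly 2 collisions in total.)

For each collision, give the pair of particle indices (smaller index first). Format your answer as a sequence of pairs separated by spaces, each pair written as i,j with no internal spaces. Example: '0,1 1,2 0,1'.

Collision at t=1/2: particles 1 and 2 swap velocities; positions: p0=1 p1=13 p2=13 p3=18; velocities now: v0=-4 v1=-2 v2=4 v3=2
Collision at t=3: particles 2 and 3 swap velocities; positions: p0=-9 p1=8 p2=23 p3=23; velocities now: v0=-4 v1=-2 v2=2 v3=4

Answer: 1,2 2,3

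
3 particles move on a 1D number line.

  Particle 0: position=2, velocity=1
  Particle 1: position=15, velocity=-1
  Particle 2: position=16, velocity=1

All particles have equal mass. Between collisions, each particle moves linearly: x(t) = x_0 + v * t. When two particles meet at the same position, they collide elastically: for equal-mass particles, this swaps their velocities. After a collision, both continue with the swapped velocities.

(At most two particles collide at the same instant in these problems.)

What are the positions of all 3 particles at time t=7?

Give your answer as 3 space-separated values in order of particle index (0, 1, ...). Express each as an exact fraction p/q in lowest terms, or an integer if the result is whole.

Collision at t=13/2: particles 0 and 1 swap velocities; positions: p0=17/2 p1=17/2 p2=45/2; velocities now: v0=-1 v1=1 v2=1
Advance to t=7 (no further collisions before then); velocities: v0=-1 v1=1 v2=1; positions = 8 9 23

Answer: 8 9 23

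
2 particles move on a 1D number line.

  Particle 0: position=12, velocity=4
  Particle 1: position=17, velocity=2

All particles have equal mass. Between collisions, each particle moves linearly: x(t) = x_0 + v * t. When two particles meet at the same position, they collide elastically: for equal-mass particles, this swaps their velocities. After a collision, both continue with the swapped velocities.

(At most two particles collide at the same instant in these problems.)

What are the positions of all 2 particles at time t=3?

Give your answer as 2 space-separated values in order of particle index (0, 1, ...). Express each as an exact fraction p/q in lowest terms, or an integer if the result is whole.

Answer: 23 24

Derivation:
Collision at t=5/2: particles 0 and 1 swap velocities; positions: p0=22 p1=22; velocities now: v0=2 v1=4
Advance to t=3 (no further collisions before then); velocities: v0=2 v1=4; positions = 23 24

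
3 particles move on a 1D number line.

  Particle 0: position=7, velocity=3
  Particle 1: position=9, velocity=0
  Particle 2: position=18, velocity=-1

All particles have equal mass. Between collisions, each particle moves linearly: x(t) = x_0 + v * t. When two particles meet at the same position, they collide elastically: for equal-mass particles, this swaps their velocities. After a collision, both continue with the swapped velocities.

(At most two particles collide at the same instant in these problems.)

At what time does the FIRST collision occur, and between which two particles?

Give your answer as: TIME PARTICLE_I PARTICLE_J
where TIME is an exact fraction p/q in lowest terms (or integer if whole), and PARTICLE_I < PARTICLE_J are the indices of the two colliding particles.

Answer: 2/3 0 1

Derivation:
Pair (0,1): pos 7,9 vel 3,0 -> gap=2, closing at 3/unit, collide at t=2/3
Pair (1,2): pos 9,18 vel 0,-1 -> gap=9, closing at 1/unit, collide at t=9
Earliest collision: t=2/3 between 0 and 1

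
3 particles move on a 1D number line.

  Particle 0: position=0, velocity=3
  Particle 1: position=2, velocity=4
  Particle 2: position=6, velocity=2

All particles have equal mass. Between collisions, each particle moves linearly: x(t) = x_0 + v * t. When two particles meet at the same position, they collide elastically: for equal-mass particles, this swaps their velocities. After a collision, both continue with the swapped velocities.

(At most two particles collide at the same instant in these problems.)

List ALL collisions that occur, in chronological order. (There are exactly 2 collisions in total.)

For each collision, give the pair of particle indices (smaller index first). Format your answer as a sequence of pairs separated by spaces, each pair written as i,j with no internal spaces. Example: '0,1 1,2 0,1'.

Collision at t=2: particles 1 and 2 swap velocities; positions: p0=6 p1=10 p2=10; velocities now: v0=3 v1=2 v2=4
Collision at t=6: particles 0 and 1 swap velocities; positions: p0=18 p1=18 p2=26; velocities now: v0=2 v1=3 v2=4

Answer: 1,2 0,1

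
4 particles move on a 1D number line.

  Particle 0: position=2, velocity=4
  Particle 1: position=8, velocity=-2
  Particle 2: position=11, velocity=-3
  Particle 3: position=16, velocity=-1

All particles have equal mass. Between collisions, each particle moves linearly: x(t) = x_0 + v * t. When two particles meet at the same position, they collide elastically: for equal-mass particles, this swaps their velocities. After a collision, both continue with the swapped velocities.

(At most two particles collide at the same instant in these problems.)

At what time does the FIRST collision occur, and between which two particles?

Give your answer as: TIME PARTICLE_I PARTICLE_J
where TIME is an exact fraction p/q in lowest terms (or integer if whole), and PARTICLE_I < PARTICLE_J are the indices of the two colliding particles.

Pair (0,1): pos 2,8 vel 4,-2 -> gap=6, closing at 6/unit, collide at t=1
Pair (1,2): pos 8,11 vel -2,-3 -> gap=3, closing at 1/unit, collide at t=3
Pair (2,3): pos 11,16 vel -3,-1 -> not approaching (rel speed -2 <= 0)
Earliest collision: t=1 between 0 and 1

Answer: 1 0 1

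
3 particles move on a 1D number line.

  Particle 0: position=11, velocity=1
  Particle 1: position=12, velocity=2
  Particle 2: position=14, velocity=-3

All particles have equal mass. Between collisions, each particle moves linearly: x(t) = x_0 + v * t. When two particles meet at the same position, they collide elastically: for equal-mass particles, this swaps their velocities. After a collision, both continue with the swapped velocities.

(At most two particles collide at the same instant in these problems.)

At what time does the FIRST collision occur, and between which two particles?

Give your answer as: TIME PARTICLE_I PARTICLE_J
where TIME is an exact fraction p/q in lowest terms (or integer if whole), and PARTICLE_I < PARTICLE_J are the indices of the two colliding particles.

Pair (0,1): pos 11,12 vel 1,2 -> not approaching (rel speed -1 <= 0)
Pair (1,2): pos 12,14 vel 2,-3 -> gap=2, closing at 5/unit, collide at t=2/5
Earliest collision: t=2/5 between 1 and 2

Answer: 2/5 1 2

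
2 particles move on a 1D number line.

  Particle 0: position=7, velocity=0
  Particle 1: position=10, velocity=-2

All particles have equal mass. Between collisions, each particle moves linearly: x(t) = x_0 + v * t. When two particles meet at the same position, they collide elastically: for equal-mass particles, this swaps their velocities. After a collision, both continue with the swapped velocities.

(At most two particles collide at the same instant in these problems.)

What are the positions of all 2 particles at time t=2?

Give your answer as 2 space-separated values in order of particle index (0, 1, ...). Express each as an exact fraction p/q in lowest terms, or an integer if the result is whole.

Collision at t=3/2: particles 0 and 1 swap velocities; positions: p0=7 p1=7; velocities now: v0=-2 v1=0
Advance to t=2 (no further collisions before then); velocities: v0=-2 v1=0; positions = 6 7

Answer: 6 7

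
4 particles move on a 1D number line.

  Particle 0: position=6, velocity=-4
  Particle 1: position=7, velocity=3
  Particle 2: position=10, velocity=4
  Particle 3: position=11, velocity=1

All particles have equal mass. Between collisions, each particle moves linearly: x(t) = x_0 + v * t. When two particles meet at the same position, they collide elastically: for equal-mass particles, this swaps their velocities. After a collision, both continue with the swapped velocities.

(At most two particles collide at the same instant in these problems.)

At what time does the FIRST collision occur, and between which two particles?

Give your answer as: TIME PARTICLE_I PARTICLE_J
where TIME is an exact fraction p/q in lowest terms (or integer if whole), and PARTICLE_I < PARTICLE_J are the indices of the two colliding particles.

Answer: 1/3 2 3

Derivation:
Pair (0,1): pos 6,7 vel -4,3 -> not approaching (rel speed -7 <= 0)
Pair (1,2): pos 7,10 vel 3,4 -> not approaching (rel speed -1 <= 0)
Pair (2,3): pos 10,11 vel 4,1 -> gap=1, closing at 3/unit, collide at t=1/3
Earliest collision: t=1/3 between 2 and 3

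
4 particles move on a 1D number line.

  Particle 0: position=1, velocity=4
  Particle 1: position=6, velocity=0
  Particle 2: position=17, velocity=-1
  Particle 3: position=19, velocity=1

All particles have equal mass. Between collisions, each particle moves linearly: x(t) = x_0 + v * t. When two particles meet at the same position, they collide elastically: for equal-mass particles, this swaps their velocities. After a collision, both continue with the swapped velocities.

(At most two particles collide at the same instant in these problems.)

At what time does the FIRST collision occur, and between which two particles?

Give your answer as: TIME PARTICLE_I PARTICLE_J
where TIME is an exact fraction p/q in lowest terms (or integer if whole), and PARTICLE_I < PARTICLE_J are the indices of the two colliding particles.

Answer: 5/4 0 1

Derivation:
Pair (0,1): pos 1,6 vel 4,0 -> gap=5, closing at 4/unit, collide at t=5/4
Pair (1,2): pos 6,17 vel 0,-1 -> gap=11, closing at 1/unit, collide at t=11
Pair (2,3): pos 17,19 vel -1,1 -> not approaching (rel speed -2 <= 0)
Earliest collision: t=5/4 between 0 and 1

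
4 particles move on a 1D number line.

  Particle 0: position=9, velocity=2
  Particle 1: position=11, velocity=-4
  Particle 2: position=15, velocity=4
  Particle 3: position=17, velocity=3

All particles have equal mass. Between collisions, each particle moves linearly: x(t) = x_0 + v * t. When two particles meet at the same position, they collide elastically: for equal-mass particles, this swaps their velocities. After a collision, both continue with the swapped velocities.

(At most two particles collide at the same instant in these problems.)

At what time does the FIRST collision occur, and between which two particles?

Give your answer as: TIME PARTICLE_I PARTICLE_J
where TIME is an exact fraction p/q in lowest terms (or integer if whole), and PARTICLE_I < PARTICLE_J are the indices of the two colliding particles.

Answer: 1/3 0 1

Derivation:
Pair (0,1): pos 9,11 vel 2,-4 -> gap=2, closing at 6/unit, collide at t=1/3
Pair (1,2): pos 11,15 vel -4,4 -> not approaching (rel speed -8 <= 0)
Pair (2,3): pos 15,17 vel 4,3 -> gap=2, closing at 1/unit, collide at t=2
Earliest collision: t=1/3 between 0 and 1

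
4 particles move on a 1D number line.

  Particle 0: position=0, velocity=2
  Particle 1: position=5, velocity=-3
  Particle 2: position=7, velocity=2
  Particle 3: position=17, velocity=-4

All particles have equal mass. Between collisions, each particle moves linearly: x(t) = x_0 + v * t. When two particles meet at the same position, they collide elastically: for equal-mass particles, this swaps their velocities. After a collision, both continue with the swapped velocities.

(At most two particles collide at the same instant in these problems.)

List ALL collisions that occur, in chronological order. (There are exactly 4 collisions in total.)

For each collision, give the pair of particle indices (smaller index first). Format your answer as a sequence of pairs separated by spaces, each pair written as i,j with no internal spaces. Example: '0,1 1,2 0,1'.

Collision at t=1: particles 0 and 1 swap velocities; positions: p0=2 p1=2 p2=9 p3=13; velocities now: v0=-3 v1=2 v2=2 v3=-4
Collision at t=5/3: particles 2 and 3 swap velocities; positions: p0=0 p1=10/3 p2=31/3 p3=31/3; velocities now: v0=-3 v1=2 v2=-4 v3=2
Collision at t=17/6: particles 1 and 2 swap velocities; positions: p0=-7/2 p1=17/3 p2=17/3 p3=38/3; velocities now: v0=-3 v1=-4 v2=2 v3=2
Collision at t=12: particles 0 and 1 swap velocities; positions: p0=-31 p1=-31 p2=24 p3=31; velocities now: v0=-4 v1=-3 v2=2 v3=2

Answer: 0,1 2,3 1,2 0,1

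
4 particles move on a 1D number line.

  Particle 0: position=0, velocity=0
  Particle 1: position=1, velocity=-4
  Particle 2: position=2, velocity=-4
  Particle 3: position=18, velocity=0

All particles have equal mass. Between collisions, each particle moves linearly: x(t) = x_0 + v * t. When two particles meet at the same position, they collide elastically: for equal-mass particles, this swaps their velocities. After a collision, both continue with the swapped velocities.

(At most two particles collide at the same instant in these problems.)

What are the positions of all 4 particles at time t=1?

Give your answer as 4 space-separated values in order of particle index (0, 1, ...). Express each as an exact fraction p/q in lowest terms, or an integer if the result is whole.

Collision at t=1/4: particles 0 and 1 swap velocities; positions: p0=0 p1=0 p2=1 p3=18; velocities now: v0=-4 v1=0 v2=-4 v3=0
Collision at t=1/2: particles 1 and 2 swap velocities; positions: p0=-1 p1=0 p2=0 p3=18; velocities now: v0=-4 v1=-4 v2=0 v3=0
Advance to t=1 (no further collisions before then); velocities: v0=-4 v1=-4 v2=0 v3=0; positions = -3 -2 0 18

Answer: -3 -2 0 18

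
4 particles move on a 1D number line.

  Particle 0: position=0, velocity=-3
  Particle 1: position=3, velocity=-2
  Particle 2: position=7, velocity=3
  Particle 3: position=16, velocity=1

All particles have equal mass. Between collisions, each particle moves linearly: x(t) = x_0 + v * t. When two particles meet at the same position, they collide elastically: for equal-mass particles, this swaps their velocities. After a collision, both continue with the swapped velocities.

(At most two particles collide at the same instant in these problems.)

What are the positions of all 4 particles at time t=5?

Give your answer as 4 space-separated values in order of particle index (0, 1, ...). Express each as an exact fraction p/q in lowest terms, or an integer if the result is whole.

Answer: -15 -7 21 22

Derivation:
Collision at t=9/2: particles 2 and 3 swap velocities; positions: p0=-27/2 p1=-6 p2=41/2 p3=41/2; velocities now: v0=-3 v1=-2 v2=1 v3=3
Advance to t=5 (no further collisions before then); velocities: v0=-3 v1=-2 v2=1 v3=3; positions = -15 -7 21 22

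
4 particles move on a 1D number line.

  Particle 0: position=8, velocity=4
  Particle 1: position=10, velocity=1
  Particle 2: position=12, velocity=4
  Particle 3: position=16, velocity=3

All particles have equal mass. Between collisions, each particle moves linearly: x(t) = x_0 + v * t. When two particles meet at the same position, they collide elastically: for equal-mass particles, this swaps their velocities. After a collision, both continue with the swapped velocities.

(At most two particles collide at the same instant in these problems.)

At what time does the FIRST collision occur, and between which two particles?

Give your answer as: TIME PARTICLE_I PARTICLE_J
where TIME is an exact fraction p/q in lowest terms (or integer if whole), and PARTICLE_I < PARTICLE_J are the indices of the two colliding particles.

Pair (0,1): pos 8,10 vel 4,1 -> gap=2, closing at 3/unit, collide at t=2/3
Pair (1,2): pos 10,12 vel 1,4 -> not approaching (rel speed -3 <= 0)
Pair (2,3): pos 12,16 vel 4,3 -> gap=4, closing at 1/unit, collide at t=4
Earliest collision: t=2/3 between 0 and 1

Answer: 2/3 0 1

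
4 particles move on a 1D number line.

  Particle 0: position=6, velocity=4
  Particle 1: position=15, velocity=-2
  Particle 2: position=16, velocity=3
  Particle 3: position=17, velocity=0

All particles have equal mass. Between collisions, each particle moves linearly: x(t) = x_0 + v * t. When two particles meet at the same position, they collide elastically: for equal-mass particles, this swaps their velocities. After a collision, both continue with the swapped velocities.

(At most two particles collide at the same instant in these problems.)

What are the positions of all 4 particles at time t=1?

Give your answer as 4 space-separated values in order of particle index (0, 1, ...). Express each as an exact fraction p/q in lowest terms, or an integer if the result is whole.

Collision at t=1/3: particles 2 and 3 swap velocities; positions: p0=22/3 p1=43/3 p2=17 p3=17; velocities now: v0=4 v1=-2 v2=0 v3=3
Advance to t=1 (no further collisions before then); velocities: v0=4 v1=-2 v2=0 v3=3; positions = 10 13 17 19

Answer: 10 13 17 19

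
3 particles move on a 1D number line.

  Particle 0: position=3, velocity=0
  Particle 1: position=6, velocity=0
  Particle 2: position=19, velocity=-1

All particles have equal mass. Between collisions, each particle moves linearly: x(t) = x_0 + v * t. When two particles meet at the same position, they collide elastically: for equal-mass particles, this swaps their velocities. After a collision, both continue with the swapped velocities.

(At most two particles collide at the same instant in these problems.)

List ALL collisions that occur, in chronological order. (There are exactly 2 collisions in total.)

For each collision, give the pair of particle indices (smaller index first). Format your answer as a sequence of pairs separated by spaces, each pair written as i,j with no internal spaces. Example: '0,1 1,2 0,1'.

Answer: 1,2 0,1

Derivation:
Collision at t=13: particles 1 and 2 swap velocities; positions: p0=3 p1=6 p2=6; velocities now: v0=0 v1=-1 v2=0
Collision at t=16: particles 0 and 1 swap velocities; positions: p0=3 p1=3 p2=6; velocities now: v0=-1 v1=0 v2=0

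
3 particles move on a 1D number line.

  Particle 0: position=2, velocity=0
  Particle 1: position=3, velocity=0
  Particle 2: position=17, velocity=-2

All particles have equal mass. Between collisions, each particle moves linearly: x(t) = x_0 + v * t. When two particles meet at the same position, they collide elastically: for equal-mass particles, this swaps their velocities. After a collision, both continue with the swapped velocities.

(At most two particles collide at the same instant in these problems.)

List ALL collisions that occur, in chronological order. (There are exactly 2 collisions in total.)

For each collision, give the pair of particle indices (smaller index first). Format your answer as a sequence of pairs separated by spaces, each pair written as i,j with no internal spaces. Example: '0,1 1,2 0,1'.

Answer: 1,2 0,1

Derivation:
Collision at t=7: particles 1 and 2 swap velocities; positions: p0=2 p1=3 p2=3; velocities now: v0=0 v1=-2 v2=0
Collision at t=15/2: particles 0 and 1 swap velocities; positions: p0=2 p1=2 p2=3; velocities now: v0=-2 v1=0 v2=0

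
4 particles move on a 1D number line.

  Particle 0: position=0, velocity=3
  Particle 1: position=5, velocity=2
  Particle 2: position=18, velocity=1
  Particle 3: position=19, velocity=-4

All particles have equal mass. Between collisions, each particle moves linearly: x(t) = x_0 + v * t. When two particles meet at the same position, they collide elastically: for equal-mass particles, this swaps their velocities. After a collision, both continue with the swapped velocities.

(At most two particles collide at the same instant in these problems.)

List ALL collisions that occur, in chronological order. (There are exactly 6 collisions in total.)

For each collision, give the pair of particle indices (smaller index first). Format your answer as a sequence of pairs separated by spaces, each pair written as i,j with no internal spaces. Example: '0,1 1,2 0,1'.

Answer: 2,3 1,2 0,1 1,2 2,3 1,2

Derivation:
Collision at t=1/5: particles 2 and 3 swap velocities; positions: p0=3/5 p1=27/5 p2=91/5 p3=91/5; velocities now: v0=3 v1=2 v2=-4 v3=1
Collision at t=7/3: particles 1 and 2 swap velocities; positions: p0=7 p1=29/3 p2=29/3 p3=61/3; velocities now: v0=3 v1=-4 v2=2 v3=1
Collision at t=19/7: particles 0 and 1 swap velocities; positions: p0=57/7 p1=57/7 p2=73/7 p3=145/7; velocities now: v0=-4 v1=3 v2=2 v3=1
Collision at t=5: particles 1 and 2 swap velocities; positions: p0=-1 p1=15 p2=15 p3=23; velocities now: v0=-4 v1=2 v2=3 v3=1
Collision at t=9: particles 2 and 3 swap velocities; positions: p0=-17 p1=23 p2=27 p3=27; velocities now: v0=-4 v1=2 v2=1 v3=3
Collision at t=13: particles 1 and 2 swap velocities; positions: p0=-33 p1=31 p2=31 p3=39; velocities now: v0=-4 v1=1 v2=2 v3=3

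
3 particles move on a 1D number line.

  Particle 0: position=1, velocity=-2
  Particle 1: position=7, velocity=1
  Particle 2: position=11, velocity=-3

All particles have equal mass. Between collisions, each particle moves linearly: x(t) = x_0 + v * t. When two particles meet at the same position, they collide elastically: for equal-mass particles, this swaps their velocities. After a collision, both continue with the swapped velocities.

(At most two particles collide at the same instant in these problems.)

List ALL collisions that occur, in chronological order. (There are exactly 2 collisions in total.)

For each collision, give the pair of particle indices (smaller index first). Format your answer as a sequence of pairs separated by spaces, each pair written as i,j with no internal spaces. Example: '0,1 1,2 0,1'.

Answer: 1,2 0,1

Derivation:
Collision at t=1: particles 1 and 2 swap velocities; positions: p0=-1 p1=8 p2=8; velocities now: v0=-2 v1=-3 v2=1
Collision at t=10: particles 0 and 1 swap velocities; positions: p0=-19 p1=-19 p2=17; velocities now: v0=-3 v1=-2 v2=1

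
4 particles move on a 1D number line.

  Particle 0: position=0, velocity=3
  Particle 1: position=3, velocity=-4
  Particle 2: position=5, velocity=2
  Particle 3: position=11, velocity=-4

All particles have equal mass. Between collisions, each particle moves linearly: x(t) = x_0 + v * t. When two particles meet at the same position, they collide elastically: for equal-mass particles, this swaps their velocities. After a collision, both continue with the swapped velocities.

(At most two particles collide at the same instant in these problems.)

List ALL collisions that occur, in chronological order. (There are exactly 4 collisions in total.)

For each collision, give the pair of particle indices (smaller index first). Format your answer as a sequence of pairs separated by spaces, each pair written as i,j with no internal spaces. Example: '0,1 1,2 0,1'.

Answer: 0,1 2,3 1,2 2,3

Derivation:
Collision at t=3/7: particles 0 and 1 swap velocities; positions: p0=9/7 p1=9/7 p2=41/7 p3=65/7; velocities now: v0=-4 v1=3 v2=2 v3=-4
Collision at t=1: particles 2 and 3 swap velocities; positions: p0=-1 p1=3 p2=7 p3=7; velocities now: v0=-4 v1=3 v2=-4 v3=2
Collision at t=11/7: particles 1 and 2 swap velocities; positions: p0=-23/7 p1=33/7 p2=33/7 p3=57/7; velocities now: v0=-4 v1=-4 v2=3 v3=2
Collision at t=5: particles 2 and 3 swap velocities; positions: p0=-17 p1=-9 p2=15 p3=15; velocities now: v0=-4 v1=-4 v2=2 v3=3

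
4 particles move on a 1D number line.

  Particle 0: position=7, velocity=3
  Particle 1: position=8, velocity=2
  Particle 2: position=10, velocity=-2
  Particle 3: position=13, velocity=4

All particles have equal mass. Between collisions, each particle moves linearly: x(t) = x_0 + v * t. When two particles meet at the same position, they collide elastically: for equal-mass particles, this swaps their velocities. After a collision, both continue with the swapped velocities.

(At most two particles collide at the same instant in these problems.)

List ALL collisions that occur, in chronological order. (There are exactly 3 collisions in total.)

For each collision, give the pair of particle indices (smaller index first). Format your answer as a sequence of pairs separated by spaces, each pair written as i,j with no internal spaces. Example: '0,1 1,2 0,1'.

Collision at t=1/2: particles 1 and 2 swap velocities; positions: p0=17/2 p1=9 p2=9 p3=15; velocities now: v0=3 v1=-2 v2=2 v3=4
Collision at t=3/5: particles 0 and 1 swap velocities; positions: p0=44/5 p1=44/5 p2=46/5 p3=77/5; velocities now: v0=-2 v1=3 v2=2 v3=4
Collision at t=1: particles 1 and 2 swap velocities; positions: p0=8 p1=10 p2=10 p3=17; velocities now: v0=-2 v1=2 v2=3 v3=4

Answer: 1,2 0,1 1,2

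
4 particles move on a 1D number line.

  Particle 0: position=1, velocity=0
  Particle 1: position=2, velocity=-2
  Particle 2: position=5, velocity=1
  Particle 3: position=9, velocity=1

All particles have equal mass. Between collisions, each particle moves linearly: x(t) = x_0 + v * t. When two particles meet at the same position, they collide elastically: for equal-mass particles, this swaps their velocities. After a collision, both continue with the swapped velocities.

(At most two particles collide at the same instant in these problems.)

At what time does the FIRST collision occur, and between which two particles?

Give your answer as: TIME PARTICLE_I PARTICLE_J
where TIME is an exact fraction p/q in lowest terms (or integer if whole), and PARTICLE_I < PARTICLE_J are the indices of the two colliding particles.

Pair (0,1): pos 1,2 vel 0,-2 -> gap=1, closing at 2/unit, collide at t=1/2
Pair (1,2): pos 2,5 vel -2,1 -> not approaching (rel speed -3 <= 0)
Pair (2,3): pos 5,9 vel 1,1 -> not approaching (rel speed 0 <= 0)
Earliest collision: t=1/2 between 0 and 1

Answer: 1/2 0 1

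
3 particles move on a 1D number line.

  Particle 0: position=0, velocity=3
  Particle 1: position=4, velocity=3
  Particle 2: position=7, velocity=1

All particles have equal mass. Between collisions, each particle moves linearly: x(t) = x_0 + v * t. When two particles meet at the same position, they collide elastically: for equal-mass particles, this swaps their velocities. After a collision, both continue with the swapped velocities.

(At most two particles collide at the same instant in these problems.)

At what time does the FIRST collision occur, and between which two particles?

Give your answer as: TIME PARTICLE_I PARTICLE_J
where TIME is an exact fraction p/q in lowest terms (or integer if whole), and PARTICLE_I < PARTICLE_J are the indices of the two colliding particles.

Pair (0,1): pos 0,4 vel 3,3 -> not approaching (rel speed 0 <= 0)
Pair (1,2): pos 4,7 vel 3,1 -> gap=3, closing at 2/unit, collide at t=3/2
Earliest collision: t=3/2 between 1 and 2

Answer: 3/2 1 2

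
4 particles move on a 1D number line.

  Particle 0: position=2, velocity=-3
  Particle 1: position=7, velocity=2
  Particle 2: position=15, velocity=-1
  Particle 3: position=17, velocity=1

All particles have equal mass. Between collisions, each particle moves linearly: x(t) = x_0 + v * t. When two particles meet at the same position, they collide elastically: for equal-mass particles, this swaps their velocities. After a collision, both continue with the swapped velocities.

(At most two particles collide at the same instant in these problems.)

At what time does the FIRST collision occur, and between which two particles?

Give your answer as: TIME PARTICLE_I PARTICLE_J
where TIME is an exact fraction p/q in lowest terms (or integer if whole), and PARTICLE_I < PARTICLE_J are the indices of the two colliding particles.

Answer: 8/3 1 2

Derivation:
Pair (0,1): pos 2,7 vel -3,2 -> not approaching (rel speed -5 <= 0)
Pair (1,2): pos 7,15 vel 2,-1 -> gap=8, closing at 3/unit, collide at t=8/3
Pair (2,3): pos 15,17 vel -1,1 -> not approaching (rel speed -2 <= 0)
Earliest collision: t=8/3 between 1 and 2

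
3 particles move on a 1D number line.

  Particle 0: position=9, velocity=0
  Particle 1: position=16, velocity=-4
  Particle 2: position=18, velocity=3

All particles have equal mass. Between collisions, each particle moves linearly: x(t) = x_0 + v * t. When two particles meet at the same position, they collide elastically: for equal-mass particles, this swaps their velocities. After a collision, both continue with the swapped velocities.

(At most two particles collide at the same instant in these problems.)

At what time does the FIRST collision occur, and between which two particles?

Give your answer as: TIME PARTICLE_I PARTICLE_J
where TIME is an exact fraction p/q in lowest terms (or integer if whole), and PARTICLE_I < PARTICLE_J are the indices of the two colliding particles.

Pair (0,1): pos 9,16 vel 0,-4 -> gap=7, closing at 4/unit, collide at t=7/4
Pair (1,2): pos 16,18 vel -4,3 -> not approaching (rel speed -7 <= 0)
Earliest collision: t=7/4 between 0 and 1

Answer: 7/4 0 1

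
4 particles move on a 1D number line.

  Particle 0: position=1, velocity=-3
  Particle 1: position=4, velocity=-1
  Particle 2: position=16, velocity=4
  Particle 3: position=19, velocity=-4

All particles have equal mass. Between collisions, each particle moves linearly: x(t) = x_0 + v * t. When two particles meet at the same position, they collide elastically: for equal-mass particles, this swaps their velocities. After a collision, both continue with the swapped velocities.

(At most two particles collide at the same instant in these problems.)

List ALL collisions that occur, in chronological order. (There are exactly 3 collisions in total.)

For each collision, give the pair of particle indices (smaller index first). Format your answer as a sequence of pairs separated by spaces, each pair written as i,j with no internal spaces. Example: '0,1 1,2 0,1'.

Collision at t=3/8: particles 2 and 3 swap velocities; positions: p0=-1/8 p1=29/8 p2=35/2 p3=35/2; velocities now: v0=-3 v1=-1 v2=-4 v3=4
Collision at t=5: particles 1 and 2 swap velocities; positions: p0=-14 p1=-1 p2=-1 p3=36; velocities now: v0=-3 v1=-4 v2=-1 v3=4
Collision at t=18: particles 0 and 1 swap velocities; positions: p0=-53 p1=-53 p2=-14 p3=88; velocities now: v0=-4 v1=-3 v2=-1 v3=4

Answer: 2,3 1,2 0,1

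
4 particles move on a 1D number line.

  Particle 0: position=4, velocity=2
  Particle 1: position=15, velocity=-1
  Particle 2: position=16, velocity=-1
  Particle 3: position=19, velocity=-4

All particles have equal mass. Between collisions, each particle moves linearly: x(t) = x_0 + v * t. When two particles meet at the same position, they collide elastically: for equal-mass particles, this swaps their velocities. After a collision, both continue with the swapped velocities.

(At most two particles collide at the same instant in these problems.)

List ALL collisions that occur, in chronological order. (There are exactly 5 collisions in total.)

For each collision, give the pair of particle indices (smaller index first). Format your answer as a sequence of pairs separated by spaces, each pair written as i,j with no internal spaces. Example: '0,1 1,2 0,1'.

Collision at t=1: particles 2 and 3 swap velocities; positions: p0=6 p1=14 p2=15 p3=15; velocities now: v0=2 v1=-1 v2=-4 v3=-1
Collision at t=4/3: particles 1 and 2 swap velocities; positions: p0=20/3 p1=41/3 p2=41/3 p3=44/3; velocities now: v0=2 v1=-4 v2=-1 v3=-1
Collision at t=5/2: particles 0 and 1 swap velocities; positions: p0=9 p1=9 p2=25/2 p3=27/2; velocities now: v0=-4 v1=2 v2=-1 v3=-1
Collision at t=11/3: particles 1 and 2 swap velocities; positions: p0=13/3 p1=34/3 p2=34/3 p3=37/3; velocities now: v0=-4 v1=-1 v2=2 v3=-1
Collision at t=4: particles 2 and 3 swap velocities; positions: p0=3 p1=11 p2=12 p3=12; velocities now: v0=-4 v1=-1 v2=-1 v3=2

Answer: 2,3 1,2 0,1 1,2 2,3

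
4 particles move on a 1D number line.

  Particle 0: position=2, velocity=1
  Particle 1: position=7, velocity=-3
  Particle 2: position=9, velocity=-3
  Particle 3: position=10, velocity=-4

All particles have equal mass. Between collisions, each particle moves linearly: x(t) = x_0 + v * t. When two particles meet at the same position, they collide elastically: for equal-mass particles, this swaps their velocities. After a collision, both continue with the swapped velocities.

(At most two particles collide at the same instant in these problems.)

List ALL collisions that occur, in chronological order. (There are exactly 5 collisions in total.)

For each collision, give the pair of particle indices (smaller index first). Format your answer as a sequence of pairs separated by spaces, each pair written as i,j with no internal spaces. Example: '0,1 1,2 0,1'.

Answer: 2,3 0,1 1,2 2,3 0,1

Derivation:
Collision at t=1: particles 2 and 3 swap velocities; positions: p0=3 p1=4 p2=6 p3=6; velocities now: v0=1 v1=-3 v2=-4 v3=-3
Collision at t=5/4: particles 0 and 1 swap velocities; positions: p0=13/4 p1=13/4 p2=5 p3=21/4; velocities now: v0=-3 v1=1 v2=-4 v3=-3
Collision at t=8/5: particles 1 and 2 swap velocities; positions: p0=11/5 p1=18/5 p2=18/5 p3=21/5; velocities now: v0=-3 v1=-4 v2=1 v3=-3
Collision at t=7/4: particles 2 and 3 swap velocities; positions: p0=7/4 p1=3 p2=15/4 p3=15/4; velocities now: v0=-3 v1=-4 v2=-3 v3=1
Collision at t=3: particles 0 and 1 swap velocities; positions: p0=-2 p1=-2 p2=0 p3=5; velocities now: v0=-4 v1=-3 v2=-3 v3=1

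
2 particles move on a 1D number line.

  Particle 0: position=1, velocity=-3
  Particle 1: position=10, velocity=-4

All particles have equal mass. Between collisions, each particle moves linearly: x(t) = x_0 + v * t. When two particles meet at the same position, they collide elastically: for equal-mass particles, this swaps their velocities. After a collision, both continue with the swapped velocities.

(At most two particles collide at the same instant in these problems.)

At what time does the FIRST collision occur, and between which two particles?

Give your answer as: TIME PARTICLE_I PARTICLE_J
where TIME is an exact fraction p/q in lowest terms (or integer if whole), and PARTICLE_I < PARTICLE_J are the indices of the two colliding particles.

Pair (0,1): pos 1,10 vel -3,-4 -> gap=9, closing at 1/unit, collide at t=9
Earliest collision: t=9 between 0 and 1

Answer: 9 0 1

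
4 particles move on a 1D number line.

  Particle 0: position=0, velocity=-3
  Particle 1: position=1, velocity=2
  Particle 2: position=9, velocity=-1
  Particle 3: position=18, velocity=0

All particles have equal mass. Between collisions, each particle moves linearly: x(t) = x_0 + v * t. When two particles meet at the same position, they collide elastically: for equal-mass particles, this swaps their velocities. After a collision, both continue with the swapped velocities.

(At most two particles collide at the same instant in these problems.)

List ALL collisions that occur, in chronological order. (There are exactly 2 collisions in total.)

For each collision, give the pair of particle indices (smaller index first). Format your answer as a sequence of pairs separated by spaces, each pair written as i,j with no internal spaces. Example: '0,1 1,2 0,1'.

Collision at t=8/3: particles 1 and 2 swap velocities; positions: p0=-8 p1=19/3 p2=19/3 p3=18; velocities now: v0=-3 v1=-1 v2=2 v3=0
Collision at t=17/2: particles 2 and 3 swap velocities; positions: p0=-51/2 p1=1/2 p2=18 p3=18; velocities now: v0=-3 v1=-1 v2=0 v3=2

Answer: 1,2 2,3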